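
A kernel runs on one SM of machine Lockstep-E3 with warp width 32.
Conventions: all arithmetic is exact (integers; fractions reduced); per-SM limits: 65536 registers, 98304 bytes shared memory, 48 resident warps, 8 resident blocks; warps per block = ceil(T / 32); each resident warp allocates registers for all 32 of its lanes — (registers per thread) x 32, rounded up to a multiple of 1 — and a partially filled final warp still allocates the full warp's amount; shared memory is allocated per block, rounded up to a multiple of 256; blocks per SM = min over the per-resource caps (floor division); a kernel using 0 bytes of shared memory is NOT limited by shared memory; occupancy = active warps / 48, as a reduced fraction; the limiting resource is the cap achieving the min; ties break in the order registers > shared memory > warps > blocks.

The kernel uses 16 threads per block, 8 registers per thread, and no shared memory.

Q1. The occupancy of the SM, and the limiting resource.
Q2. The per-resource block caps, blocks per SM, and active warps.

Answer: occupancy 1/6, limited by blocks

registers: 256 blocks
shared memory: no limit (kernel uses none)
warps: 48 blocks
blocks: 8 blocks

Answer: 8 blocks, 8 active warps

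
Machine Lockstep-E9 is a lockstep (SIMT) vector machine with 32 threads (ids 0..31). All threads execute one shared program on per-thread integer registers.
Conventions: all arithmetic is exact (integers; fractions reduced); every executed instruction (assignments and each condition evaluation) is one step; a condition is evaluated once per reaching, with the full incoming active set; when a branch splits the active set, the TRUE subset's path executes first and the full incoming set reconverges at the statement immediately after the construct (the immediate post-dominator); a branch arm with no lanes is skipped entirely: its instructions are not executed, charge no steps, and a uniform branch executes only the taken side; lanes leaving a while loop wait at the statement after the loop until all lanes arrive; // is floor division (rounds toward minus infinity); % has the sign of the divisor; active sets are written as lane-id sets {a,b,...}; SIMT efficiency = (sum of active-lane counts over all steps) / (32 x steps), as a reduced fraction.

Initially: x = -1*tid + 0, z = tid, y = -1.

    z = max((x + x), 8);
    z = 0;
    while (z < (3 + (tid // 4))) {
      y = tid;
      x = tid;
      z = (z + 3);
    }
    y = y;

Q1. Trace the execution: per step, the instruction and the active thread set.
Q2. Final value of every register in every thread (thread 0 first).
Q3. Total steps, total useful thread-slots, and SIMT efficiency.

step 0: z <- max((x + x), 8)         {0,1,2,3,4,5,6,7,8,9,10,11,12,13,14,15,16,17,18,19,20,21,22,23,24,25,26,27,28,29,30,31}
step 1: z <- 0                       {0,1,2,3,4,5,6,7,8,9,10,11,12,13,14,15,16,17,18,19,20,21,22,23,24,25,26,27,28,29,30,31}
step 2: eval (z < (3 + (tid // 4)))  {0,1,2,3,4,5,6,7,8,9,10,11,12,13,14,15,16,17,18,19,20,21,22,23,24,25,26,27,28,29,30,31}
step 3: y <- tid                     {0,1,2,3,4,5,6,7,8,9,10,11,12,13,14,15,16,17,18,19,20,21,22,23,24,25,26,27,28,29,30,31}
step 4: x <- tid                     {0,1,2,3,4,5,6,7,8,9,10,11,12,13,14,15,16,17,18,19,20,21,22,23,24,25,26,27,28,29,30,31}
step 5: z <- (z + 3)                 {0,1,2,3,4,5,6,7,8,9,10,11,12,13,14,15,16,17,18,19,20,21,22,23,24,25,26,27,28,29,30,31}
step 6: eval (z < (3 + (tid // 4)))  {0,1,2,3,4,5,6,7,8,9,10,11,12,13,14,15,16,17,18,19,20,21,22,23,24,25,26,27,28,29,30,31}
step 7: y <- tid                     {4,5,6,7,8,9,10,11,12,13,14,15,16,17,18,19,20,21,22,23,24,25,26,27,28,29,30,31}
step 8: x <- tid                     {4,5,6,7,8,9,10,11,12,13,14,15,16,17,18,19,20,21,22,23,24,25,26,27,28,29,30,31}
step 9: z <- (z + 3)                 {4,5,6,7,8,9,10,11,12,13,14,15,16,17,18,19,20,21,22,23,24,25,26,27,28,29,30,31}
step 10: eval (z < (3 + (tid // 4)))  {4,5,6,7,8,9,10,11,12,13,14,15,16,17,18,19,20,21,22,23,24,25,26,27,28,29,30,31}
step 11: y <- tid                     {16,17,18,19,20,21,22,23,24,25,26,27,28,29,30,31}
step 12: x <- tid                     {16,17,18,19,20,21,22,23,24,25,26,27,28,29,30,31}
step 13: z <- (z + 3)                 {16,17,18,19,20,21,22,23,24,25,26,27,28,29,30,31}
step 14: eval (z < (3 + (tid // 4)))  {16,17,18,19,20,21,22,23,24,25,26,27,28,29,30,31}
step 15: y <- tid                     {28,29,30,31}
step 16: x <- tid                     {28,29,30,31}
step 17: z <- (z + 3)                 {28,29,30,31}
step 18: eval (z < (3 + (tid // 4)))  {28,29,30,31}
step 19: y <- y                       {0,1,2,3,4,5,6,7,8,9,10,11,12,13,14,15,16,17,18,19,20,21,22,23,24,25,26,27,28,29,30,31}

Answer: 20 steps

x: 0,1,2,3,4,5,6,7,8,9,10,11,12,13,14,15,16,17,18,19,20,21,22,23,24,25,26,27,28,29,30,31
z: 3,3,3,3,6,6,6,6,6,6,6,6,6,6,6,6,9,9,9,9,9,9,9,9,9,9,9,9,12,12,12,12
y: 0,1,2,3,4,5,6,7,8,9,10,11,12,13,14,15,16,17,18,19,20,21,22,23,24,25,26,27,28,29,30,31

steps = 20; useful = 448; efficiency = 448/640 = 7/10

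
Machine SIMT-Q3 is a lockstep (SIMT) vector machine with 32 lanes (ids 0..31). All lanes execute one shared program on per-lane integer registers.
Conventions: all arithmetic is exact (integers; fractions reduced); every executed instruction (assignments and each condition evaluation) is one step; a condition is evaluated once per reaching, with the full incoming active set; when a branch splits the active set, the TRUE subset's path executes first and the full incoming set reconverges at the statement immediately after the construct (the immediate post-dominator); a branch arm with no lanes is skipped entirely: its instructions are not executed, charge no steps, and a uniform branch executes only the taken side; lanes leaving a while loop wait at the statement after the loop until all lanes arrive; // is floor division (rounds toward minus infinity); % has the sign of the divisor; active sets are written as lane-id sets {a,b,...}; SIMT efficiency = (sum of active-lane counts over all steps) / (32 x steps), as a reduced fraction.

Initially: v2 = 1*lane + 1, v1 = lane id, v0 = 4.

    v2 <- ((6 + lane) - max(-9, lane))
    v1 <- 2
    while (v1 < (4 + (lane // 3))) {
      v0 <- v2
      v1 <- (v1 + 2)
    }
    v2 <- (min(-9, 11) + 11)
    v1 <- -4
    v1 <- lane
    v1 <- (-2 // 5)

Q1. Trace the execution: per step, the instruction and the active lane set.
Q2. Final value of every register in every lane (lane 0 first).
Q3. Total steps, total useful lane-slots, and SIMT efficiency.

step 0: v2 <- ((6 + lane) - max(-9, lane)) {0,1,2,3,4,5,6,7,8,9,10,11,12,13,14,15,16,17,18,19,20,21,22,23,24,25,26,27,28,29,30,31}
step 1: v1 <- 2                      {0,1,2,3,4,5,6,7,8,9,10,11,12,13,14,15,16,17,18,19,20,21,22,23,24,25,26,27,28,29,30,31}
step 2: eval (v1 < (4 + (lane // 3))) {0,1,2,3,4,5,6,7,8,9,10,11,12,13,14,15,16,17,18,19,20,21,22,23,24,25,26,27,28,29,30,31}
step 3: v0 <- v2                     {0,1,2,3,4,5,6,7,8,9,10,11,12,13,14,15,16,17,18,19,20,21,22,23,24,25,26,27,28,29,30,31}
step 4: v1 <- (v1 + 2)               {0,1,2,3,4,5,6,7,8,9,10,11,12,13,14,15,16,17,18,19,20,21,22,23,24,25,26,27,28,29,30,31}
step 5: eval (v1 < (4 + (lane // 3))) {0,1,2,3,4,5,6,7,8,9,10,11,12,13,14,15,16,17,18,19,20,21,22,23,24,25,26,27,28,29,30,31}
step 6: v0 <- v2                     {3,4,5,6,7,8,9,10,11,12,13,14,15,16,17,18,19,20,21,22,23,24,25,26,27,28,29,30,31}
step 7: v1 <- (v1 + 2)               {3,4,5,6,7,8,9,10,11,12,13,14,15,16,17,18,19,20,21,22,23,24,25,26,27,28,29,30,31}
step 8: eval (v1 < (4 + (lane // 3))) {3,4,5,6,7,8,9,10,11,12,13,14,15,16,17,18,19,20,21,22,23,24,25,26,27,28,29,30,31}
step 9: v0 <- v2                     {9,10,11,12,13,14,15,16,17,18,19,20,21,22,23,24,25,26,27,28,29,30,31}
step 10: v1 <- (v1 + 2)               {9,10,11,12,13,14,15,16,17,18,19,20,21,22,23,24,25,26,27,28,29,30,31}
step 11: eval (v1 < (4 + (lane // 3))) {9,10,11,12,13,14,15,16,17,18,19,20,21,22,23,24,25,26,27,28,29,30,31}
step 12: v0 <- v2                     {15,16,17,18,19,20,21,22,23,24,25,26,27,28,29,30,31}
step 13: v1 <- (v1 + 2)               {15,16,17,18,19,20,21,22,23,24,25,26,27,28,29,30,31}
step 14: eval (v1 < (4 + (lane // 3))) {15,16,17,18,19,20,21,22,23,24,25,26,27,28,29,30,31}
step 15: v0 <- v2                     {21,22,23,24,25,26,27,28,29,30,31}
step 16: v1 <- (v1 + 2)               {21,22,23,24,25,26,27,28,29,30,31}
step 17: eval (v1 < (4 + (lane // 3))) {21,22,23,24,25,26,27,28,29,30,31}
step 18: v0 <- v2                     {27,28,29,30,31}
step 19: v1 <- (v1 + 2)               {27,28,29,30,31}
step 20: eval (v1 < (4 + (lane // 3))) {27,28,29,30,31}
step 21: v2 <- (min(-9, 11) + 11)     {0,1,2,3,4,5,6,7,8,9,10,11,12,13,14,15,16,17,18,19,20,21,22,23,24,25,26,27,28,29,30,31}
step 22: v1 <- -4                     {0,1,2,3,4,5,6,7,8,9,10,11,12,13,14,15,16,17,18,19,20,21,22,23,24,25,26,27,28,29,30,31}
step 23: v1 <- lane                   {0,1,2,3,4,5,6,7,8,9,10,11,12,13,14,15,16,17,18,19,20,21,22,23,24,25,26,27,28,29,30,31}
step 24: v1 <- (-2 // 5)              {0,1,2,3,4,5,6,7,8,9,10,11,12,13,14,15,16,17,18,19,20,21,22,23,24,25,26,27,28,29,30,31}

Answer: 25 steps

v2: 2,2,2,2,2,2,2,2,2,2,2,2,2,2,2,2,2,2,2,2,2,2,2,2,2,2,2,2,2,2,2,2
v1: -1,-1,-1,-1,-1,-1,-1,-1,-1,-1,-1,-1,-1,-1,-1,-1,-1,-1,-1,-1,-1,-1,-1,-1,-1,-1,-1,-1,-1,-1,-1,-1
v0: 6,6,6,6,6,6,6,6,6,6,6,6,6,6,6,6,6,6,6,6,6,6,6,6,6,6,6,6,6,6,6,6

steps = 25; useful = 575; efficiency = 575/800 = 23/32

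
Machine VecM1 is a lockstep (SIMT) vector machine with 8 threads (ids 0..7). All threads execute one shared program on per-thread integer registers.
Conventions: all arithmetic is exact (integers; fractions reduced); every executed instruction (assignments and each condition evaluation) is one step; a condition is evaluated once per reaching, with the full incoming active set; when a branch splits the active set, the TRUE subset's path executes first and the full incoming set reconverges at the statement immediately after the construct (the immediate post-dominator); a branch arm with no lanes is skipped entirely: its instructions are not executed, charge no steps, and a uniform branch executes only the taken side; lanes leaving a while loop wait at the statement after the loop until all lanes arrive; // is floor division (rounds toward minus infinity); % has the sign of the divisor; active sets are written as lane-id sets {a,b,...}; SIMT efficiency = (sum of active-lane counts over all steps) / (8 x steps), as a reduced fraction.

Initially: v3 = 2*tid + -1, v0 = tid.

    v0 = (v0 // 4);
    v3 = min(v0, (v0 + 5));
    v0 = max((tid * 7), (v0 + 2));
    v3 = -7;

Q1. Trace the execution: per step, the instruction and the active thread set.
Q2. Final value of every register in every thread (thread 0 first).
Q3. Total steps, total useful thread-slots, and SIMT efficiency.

step 0: v0 <- (v0 // 4)              {0,1,2,3,4,5,6,7}
step 1: v3 <- min(v0, (v0 + 5))      {0,1,2,3,4,5,6,7}
step 2: v0 <- max((tid * 7), (v0 + 2)) {0,1,2,3,4,5,6,7}
step 3: v3 <- -7                     {0,1,2,3,4,5,6,7}

Answer: 4 steps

v3: -7,-7,-7,-7,-7,-7,-7,-7
v0: 2,7,14,21,28,35,42,49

steps = 4; useful = 32; efficiency = 32/32 = 1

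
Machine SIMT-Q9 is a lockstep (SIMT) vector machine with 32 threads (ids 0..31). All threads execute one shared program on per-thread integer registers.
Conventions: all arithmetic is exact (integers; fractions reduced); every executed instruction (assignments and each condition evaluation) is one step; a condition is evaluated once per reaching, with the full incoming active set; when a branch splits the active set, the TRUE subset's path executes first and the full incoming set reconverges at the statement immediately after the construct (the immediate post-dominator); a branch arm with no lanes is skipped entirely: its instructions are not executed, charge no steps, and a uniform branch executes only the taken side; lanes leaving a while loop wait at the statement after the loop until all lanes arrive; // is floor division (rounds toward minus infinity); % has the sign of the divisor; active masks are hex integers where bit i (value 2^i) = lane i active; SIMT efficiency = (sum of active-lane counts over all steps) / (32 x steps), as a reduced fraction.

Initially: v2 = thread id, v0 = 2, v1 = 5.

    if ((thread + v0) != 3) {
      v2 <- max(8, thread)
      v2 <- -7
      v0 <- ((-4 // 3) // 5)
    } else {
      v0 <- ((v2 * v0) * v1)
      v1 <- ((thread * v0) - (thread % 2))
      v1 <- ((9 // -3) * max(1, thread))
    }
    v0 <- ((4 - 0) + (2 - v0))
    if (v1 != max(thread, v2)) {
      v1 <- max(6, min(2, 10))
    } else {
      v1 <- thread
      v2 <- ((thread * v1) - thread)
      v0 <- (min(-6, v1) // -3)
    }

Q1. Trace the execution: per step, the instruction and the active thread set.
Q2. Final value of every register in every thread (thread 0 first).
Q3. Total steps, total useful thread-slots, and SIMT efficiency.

step 0: eval ((thread + v0) != 3)    0xffffffff
step 1: v2 <- max(8, thread)         0xfffffffd
step 2: v2 <- -7                     0xfffffffd
step 3: v0 <- ((-4 // 3) // 5)       0xfffffffd
step 4: v0 <- ((v2 * v0) * v1)       0x00000002
step 5: v1 <- ((thread * v0) - (thread % 2)) 0x00000002
step 6: v1 <- ((9 // -3) * max(1, thread)) 0x00000002
step 7: v0 <- ((4 - 0) + (2 - v0))   0xffffffff
step 8: eval (v1 != max(thread, v2)) 0xffffffff
step 9: v1 <- max(6, min(2, 10))     0xffffffdf
step 10: v1 <- thread                 0x00000020
step 11: v2 <- ((thread * v1) - thread) 0x00000020
step 12: v0 <- (min(-6, v1) // -3)    0x00000020

Answer: 13 steps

v2: -7,1,-7,-7,-7,20,-7,-7,-7,-7,-7,-7,-7,-7,-7,-7,-7,-7,-7,-7,-7,-7,-7,-7,-7,-7,-7,-7,-7,-7,-7,-7
v0: 7,-4,7,7,7,2,7,7,7,7,7,7,7,7,7,7,7,7,7,7,7,7,7,7,7,7,7,7,7,7,7,7
v1: 6,6,6,6,6,5,6,6,6,6,6,6,6,6,6,6,6,6,6,6,6,6,6,6,6,6,6,6,6,6,6,6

steps = 13; useful = 226; efficiency = 226/416 = 113/208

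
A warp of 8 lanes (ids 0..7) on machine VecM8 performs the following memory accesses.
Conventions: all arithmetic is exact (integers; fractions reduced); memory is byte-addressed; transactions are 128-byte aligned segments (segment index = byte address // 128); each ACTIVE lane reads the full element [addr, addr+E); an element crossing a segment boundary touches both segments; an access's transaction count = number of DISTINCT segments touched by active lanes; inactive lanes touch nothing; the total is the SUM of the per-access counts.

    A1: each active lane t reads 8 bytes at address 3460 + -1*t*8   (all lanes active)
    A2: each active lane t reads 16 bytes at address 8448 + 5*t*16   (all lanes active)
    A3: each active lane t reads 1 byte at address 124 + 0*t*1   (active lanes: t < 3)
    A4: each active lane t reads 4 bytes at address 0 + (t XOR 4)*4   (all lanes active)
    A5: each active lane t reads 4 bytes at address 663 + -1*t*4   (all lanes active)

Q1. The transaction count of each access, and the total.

A1: 2 transactions
A2: 5 transactions
A3: 1 transaction
A4: 1 transaction
A5: 2 transactions

Answer: 2,5,1,1,2; total 11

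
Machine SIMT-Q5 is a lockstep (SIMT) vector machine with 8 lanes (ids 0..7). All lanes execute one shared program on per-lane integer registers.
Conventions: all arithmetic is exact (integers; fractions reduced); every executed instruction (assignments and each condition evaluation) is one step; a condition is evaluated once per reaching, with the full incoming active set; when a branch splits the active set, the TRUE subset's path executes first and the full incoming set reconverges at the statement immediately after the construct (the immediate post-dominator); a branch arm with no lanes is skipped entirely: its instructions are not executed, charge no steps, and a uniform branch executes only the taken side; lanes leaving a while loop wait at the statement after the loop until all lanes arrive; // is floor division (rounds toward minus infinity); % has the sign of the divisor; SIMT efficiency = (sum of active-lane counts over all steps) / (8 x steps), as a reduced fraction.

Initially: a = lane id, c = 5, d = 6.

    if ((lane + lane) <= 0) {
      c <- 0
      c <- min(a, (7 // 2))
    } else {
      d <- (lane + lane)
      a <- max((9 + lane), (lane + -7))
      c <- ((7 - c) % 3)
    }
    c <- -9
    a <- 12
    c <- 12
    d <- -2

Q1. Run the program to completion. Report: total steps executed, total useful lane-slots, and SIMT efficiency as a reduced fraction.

Answer: 10 steps, 63 useful, 63/80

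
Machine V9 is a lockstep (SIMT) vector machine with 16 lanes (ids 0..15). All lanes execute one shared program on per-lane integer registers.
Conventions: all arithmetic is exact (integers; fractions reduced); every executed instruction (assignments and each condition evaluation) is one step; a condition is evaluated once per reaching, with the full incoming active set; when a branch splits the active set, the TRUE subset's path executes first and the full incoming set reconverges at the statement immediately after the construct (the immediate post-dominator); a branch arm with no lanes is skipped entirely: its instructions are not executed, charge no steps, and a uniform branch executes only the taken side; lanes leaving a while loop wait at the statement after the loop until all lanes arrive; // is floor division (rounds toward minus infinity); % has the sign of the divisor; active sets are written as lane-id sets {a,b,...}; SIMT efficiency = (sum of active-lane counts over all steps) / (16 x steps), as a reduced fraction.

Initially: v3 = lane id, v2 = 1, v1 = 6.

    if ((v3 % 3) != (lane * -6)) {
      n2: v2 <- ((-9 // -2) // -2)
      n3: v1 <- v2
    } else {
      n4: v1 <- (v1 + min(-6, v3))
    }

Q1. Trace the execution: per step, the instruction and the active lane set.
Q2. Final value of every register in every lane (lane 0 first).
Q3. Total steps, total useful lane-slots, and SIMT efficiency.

step 0: eval ((v3 % 3) != (lane * -6)) {0,1,2,3,4,5,6,7,8,9,10,11,12,13,14,15}
step 1: v2 <- ((-9 // -2) // -2)     {1,2,3,4,5,6,7,8,9,10,11,12,13,14,15}
step 2: v1 <- v2                     {1,2,3,4,5,6,7,8,9,10,11,12,13,14,15}
step 3: v1 <- (v1 + min(-6, v3))     {0}

Answer: 4 steps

v3: 0,1,2,3,4,5,6,7,8,9,10,11,12,13,14,15
v2: 1,-2,-2,-2,-2,-2,-2,-2,-2,-2,-2,-2,-2,-2,-2,-2
v1: 0,-2,-2,-2,-2,-2,-2,-2,-2,-2,-2,-2,-2,-2,-2,-2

steps = 4; useful = 47; efficiency = 47/64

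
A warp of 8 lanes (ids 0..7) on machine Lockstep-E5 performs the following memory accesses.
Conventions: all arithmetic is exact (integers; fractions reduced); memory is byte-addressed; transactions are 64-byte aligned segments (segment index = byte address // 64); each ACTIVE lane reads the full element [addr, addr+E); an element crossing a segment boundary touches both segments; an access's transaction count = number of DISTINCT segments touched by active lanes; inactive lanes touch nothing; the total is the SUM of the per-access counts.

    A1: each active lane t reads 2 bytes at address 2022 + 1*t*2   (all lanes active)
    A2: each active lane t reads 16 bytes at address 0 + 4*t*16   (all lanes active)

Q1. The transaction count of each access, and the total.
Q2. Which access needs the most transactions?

A1: 1 transaction
A2: 8 transactions

Answer: 1,8; total 9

Answer: A2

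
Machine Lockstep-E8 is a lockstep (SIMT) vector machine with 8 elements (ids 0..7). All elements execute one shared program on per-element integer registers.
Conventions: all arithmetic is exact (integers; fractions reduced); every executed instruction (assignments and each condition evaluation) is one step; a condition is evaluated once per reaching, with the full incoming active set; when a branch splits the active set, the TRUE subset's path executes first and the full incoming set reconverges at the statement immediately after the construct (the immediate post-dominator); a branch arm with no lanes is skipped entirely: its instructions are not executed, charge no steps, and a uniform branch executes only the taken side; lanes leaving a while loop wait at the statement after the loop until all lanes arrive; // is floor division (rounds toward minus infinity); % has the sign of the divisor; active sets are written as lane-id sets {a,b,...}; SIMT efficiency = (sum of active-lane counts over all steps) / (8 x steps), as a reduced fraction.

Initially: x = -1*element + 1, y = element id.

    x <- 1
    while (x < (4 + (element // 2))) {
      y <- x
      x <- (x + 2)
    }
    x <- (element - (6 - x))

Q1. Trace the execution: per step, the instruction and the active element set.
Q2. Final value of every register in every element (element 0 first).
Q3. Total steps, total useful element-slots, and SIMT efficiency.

step 0: x <- 1                       {0,1,2,3,4,5,6,7}
step 1: eval (x < (4 + (element // 2))) {0,1,2,3,4,5,6,7}
step 2: y <- x                       {0,1,2,3,4,5,6,7}
step 3: x <- (x + 2)                 {0,1,2,3,4,5,6,7}
step 4: eval (x < (4 + (element // 2))) {0,1,2,3,4,5,6,7}
step 5: y <- x                       {0,1,2,3,4,5,6,7}
step 6: x <- (x + 2)                 {0,1,2,3,4,5,6,7}
step 7: eval (x < (4 + (element // 2))) {0,1,2,3,4,5,6,7}
step 8: y <- x                       {4,5,6,7}
step 9: x <- (x + 2)                 {4,5,6,7}
step 10: eval (x < (4 + (element // 2))) {4,5,6,7}
step 11: x <- (element - (6 - x))     {0,1,2,3,4,5,6,7}

Answer: 12 steps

x: -1,0,1,2,5,6,7,8
y: 3,3,3,3,5,5,5,5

steps = 12; useful = 84; efficiency = 84/96 = 7/8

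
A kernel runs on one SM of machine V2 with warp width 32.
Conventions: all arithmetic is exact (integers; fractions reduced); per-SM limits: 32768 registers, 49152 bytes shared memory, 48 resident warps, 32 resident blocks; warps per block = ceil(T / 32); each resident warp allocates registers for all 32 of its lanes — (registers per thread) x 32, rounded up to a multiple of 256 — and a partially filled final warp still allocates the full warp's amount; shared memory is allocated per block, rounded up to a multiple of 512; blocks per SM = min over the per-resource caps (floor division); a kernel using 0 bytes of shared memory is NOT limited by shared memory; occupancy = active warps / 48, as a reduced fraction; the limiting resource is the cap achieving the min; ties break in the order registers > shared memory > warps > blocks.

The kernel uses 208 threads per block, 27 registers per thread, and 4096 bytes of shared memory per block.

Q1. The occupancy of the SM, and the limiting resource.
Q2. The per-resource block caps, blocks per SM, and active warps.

Answer: occupancy 7/12, limited by registers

registers: 4 blocks
shared memory: 12 blocks
warps: 6 blocks
blocks: 32 blocks

Answer: 4 blocks, 28 active warps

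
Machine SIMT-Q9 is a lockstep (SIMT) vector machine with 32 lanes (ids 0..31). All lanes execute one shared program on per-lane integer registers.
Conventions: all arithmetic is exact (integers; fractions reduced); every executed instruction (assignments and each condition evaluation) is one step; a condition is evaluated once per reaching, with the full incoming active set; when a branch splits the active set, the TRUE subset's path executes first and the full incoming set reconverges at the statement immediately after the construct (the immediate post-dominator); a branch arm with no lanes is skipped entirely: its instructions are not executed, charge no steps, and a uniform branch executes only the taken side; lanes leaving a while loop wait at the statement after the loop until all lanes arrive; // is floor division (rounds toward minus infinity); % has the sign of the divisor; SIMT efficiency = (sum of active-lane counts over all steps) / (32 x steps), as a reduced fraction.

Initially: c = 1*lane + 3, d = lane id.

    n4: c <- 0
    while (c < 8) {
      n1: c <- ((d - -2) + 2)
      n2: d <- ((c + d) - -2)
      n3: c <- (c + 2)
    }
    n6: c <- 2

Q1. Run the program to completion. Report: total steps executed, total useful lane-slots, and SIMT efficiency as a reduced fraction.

Answer: 11 steps, 232 useful, 29/44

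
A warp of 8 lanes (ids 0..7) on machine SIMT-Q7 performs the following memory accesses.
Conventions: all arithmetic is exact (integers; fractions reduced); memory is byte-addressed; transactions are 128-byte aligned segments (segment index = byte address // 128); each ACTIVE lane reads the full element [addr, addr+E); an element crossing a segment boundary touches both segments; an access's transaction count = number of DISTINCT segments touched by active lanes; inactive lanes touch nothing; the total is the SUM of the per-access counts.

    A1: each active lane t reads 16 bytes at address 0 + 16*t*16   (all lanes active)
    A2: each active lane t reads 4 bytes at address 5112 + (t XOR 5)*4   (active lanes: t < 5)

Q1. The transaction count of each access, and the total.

A1: 8 transactions
A2: 2 transactions

Answer: 8,2; total 10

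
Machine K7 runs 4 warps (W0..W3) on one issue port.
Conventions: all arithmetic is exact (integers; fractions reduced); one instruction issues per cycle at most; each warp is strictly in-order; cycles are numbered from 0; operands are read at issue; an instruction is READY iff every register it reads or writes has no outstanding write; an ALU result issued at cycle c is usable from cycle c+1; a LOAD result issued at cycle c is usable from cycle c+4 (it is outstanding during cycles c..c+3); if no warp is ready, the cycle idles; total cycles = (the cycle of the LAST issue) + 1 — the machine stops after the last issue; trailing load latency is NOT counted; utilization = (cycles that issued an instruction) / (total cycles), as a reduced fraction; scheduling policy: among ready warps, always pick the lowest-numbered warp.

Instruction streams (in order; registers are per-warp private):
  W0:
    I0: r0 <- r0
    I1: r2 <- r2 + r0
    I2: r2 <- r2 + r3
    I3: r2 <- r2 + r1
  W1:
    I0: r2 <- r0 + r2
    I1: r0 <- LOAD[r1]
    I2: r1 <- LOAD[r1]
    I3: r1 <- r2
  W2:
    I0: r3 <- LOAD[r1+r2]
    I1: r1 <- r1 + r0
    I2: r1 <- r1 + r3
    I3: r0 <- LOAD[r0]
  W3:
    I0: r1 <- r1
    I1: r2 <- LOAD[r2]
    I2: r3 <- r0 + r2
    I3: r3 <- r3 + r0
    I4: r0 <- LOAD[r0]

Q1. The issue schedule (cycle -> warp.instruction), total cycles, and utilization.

cycle 0: W0.I0
cycle 1: W0.I1
cycle 2: W0.I2
cycle 3: W0.I3
cycle 4: W1.I0
cycle 5: W1.I1
cycle 6: W1.I2
cycle 7: W2.I0
cycle 8: W2.I1
cycle 9: W3.I0
cycle 10: W1.I3
cycle 11: W2.I2
cycle 12: W2.I3
cycle 13: W3.I1
cycle 14: idle
cycle 15: idle
cycle 16: idle
cycle 17: W3.I2
cycle 18: W3.I3
cycle 19: W3.I4

Answer: 20 cycles, utilization 17/20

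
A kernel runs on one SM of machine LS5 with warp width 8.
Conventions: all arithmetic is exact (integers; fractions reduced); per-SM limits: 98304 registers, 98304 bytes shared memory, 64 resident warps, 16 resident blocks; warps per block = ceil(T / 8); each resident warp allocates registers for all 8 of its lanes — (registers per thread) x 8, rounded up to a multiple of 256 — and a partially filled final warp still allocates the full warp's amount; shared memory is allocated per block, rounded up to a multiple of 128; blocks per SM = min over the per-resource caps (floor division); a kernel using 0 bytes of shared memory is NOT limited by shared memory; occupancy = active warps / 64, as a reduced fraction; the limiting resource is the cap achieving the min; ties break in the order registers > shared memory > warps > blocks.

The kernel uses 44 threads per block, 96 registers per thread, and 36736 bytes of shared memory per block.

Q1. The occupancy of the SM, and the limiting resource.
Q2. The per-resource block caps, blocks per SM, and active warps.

Answer: occupancy 3/16, limited by shared memory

registers: 21 blocks
shared memory: 2 blocks
warps: 10 blocks
blocks: 16 blocks

Answer: 2 blocks, 12 active warps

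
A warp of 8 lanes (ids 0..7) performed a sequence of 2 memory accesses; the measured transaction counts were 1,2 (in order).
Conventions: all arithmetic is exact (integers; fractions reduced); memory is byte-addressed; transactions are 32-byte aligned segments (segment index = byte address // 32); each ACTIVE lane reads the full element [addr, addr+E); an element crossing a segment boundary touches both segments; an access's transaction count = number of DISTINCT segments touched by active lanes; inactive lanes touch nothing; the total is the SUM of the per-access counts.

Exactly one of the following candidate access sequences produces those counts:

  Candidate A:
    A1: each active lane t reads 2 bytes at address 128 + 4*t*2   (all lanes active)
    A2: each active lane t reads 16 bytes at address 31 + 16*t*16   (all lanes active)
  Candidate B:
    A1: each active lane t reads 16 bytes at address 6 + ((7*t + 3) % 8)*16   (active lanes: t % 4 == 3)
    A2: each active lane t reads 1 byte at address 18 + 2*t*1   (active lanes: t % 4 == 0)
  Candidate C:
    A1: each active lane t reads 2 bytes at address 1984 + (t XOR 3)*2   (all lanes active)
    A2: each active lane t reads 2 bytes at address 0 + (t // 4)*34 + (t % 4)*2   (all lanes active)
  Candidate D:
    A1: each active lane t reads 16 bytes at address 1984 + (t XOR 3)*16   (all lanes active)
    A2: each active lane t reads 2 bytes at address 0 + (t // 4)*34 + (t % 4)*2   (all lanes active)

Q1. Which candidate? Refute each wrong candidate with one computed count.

A: A1 gives 2 transactions, not 1
B: A1 gives 2 transactions, not 1
D: A1 gives 4 transactions, not 1
C: all counts match (1,2)

Answer: C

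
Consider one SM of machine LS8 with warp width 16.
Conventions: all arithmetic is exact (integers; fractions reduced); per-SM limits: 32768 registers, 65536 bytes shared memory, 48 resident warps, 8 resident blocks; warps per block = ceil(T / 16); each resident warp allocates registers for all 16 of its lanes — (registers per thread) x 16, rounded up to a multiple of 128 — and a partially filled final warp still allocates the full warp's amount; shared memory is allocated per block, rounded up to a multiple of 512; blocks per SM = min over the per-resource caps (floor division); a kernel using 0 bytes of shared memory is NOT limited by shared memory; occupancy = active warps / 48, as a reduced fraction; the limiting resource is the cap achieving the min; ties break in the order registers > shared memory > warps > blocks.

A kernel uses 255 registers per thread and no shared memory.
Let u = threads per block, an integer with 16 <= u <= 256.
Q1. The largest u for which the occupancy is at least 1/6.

Answer: u = 128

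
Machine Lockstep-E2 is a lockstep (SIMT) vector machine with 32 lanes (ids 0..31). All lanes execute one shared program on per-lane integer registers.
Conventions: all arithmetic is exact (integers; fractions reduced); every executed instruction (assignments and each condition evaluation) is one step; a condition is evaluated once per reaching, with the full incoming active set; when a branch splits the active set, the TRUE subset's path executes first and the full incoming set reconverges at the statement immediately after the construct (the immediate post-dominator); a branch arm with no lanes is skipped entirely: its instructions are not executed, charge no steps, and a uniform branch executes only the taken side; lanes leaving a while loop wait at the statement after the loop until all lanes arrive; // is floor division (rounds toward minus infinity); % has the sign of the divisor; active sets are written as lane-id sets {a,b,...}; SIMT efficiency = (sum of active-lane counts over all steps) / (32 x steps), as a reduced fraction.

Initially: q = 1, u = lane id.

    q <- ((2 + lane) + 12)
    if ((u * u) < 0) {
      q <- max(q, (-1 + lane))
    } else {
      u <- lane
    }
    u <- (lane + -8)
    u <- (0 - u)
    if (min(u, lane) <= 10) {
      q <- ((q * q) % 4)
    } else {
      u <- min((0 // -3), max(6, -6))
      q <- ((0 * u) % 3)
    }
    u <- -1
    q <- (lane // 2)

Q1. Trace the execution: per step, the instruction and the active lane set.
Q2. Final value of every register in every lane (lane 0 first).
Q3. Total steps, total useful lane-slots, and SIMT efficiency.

step 0: q <- ((2 + lane) + 12)       {0,1,2,3,4,5,6,7,8,9,10,11,12,13,14,15,16,17,18,19,20,21,22,23,24,25,26,27,28,29,30,31}
step 1: eval ((u * u) < 0)           {0,1,2,3,4,5,6,7,8,9,10,11,12,13,14,15,16,17,18,19,20,21,22,23,24,25,26,27,28,29,30,31}
step 2: u <- lane                    {0,1,2,3,4,5,6,7,8,9,10,11,12,13,14,15,16,17,18,19,20,21,22,23,24,25,26,27,28,29,30,31}
step 3: u <- (lane + -8)             {0,1,2,3,4,5,6,7,8,9,10,11,12,13,14,15,16,17,18,19,20,21,22,23,24,25,26,27,28,29,30,31}
step 4: u <- (0 - u)                 {0,1,2,3,4,5,6,7,8,9,10,11,12,13,14,15,16,17,18,19,20,21,22,23,24,25,26,27,28,29,30,31}
step 5: eval (min(u, lane) <= 10)    {0,1,2,3,4,5,6,7,8,9,10,11,12,13,14,15,16,17,18,19,20,21,22,23,24,25,26,27,28,29,30,31}
step 6: q <- ((q * q) % 4)           {0,1,2,3,4,5,6,7,8,9,10,11,12,13,14,15,16,17,18,19,20,21,22,23,24,25,26,27,28,29,30,31}
step 7: u <- -1                      {0,1,2,3,4,5,6,7,8,9,10,11,12,13,14,15,16,17,18,19,20,21,22,23,24,25,26,27,28,29,30,31}
step 8: q <- (lane // 2)             {0,1,2,3,4,5,6,7,8,9,10,11,12,13,14,15,16,17,18,19,20,21,22,23,24,25,26,27,28,29,30,31}

Answer: 9 steps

q: 0,0,1,1,2,2,3,3,4,4,5,5,6,6,7,7,8,8,9,9,10,10,11,11,12,12,13,13,14,14,15,15
u: -1,-1,-1,-1,-1,-1,-1,-1,-1,-1,-1,-1,-1,-1,-1,-1,-1,-1,-1,-1,-1,-1,-1,-1,-1,-1,-1,-1,-1,-1,-1,-1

steps = 9; useful = 288; efficiency = 288/288 = 1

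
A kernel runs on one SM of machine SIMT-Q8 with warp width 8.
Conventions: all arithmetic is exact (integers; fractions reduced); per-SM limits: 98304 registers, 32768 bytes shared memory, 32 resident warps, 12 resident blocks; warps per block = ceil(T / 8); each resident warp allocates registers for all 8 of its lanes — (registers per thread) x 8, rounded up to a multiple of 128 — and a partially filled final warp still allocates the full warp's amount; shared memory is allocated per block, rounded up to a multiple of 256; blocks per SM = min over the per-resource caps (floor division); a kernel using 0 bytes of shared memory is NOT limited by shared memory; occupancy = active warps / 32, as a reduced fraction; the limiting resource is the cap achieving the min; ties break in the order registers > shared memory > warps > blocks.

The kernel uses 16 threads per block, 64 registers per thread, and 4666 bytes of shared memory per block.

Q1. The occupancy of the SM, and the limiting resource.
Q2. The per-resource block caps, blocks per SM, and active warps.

Answer: occupancy 3/8, limited by shared memory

registers: 96 blocks
shared memory: 6 blocks
warps: 16 blocks
blocks: 12 blocks

Answer: 6 blocks, 12 active warps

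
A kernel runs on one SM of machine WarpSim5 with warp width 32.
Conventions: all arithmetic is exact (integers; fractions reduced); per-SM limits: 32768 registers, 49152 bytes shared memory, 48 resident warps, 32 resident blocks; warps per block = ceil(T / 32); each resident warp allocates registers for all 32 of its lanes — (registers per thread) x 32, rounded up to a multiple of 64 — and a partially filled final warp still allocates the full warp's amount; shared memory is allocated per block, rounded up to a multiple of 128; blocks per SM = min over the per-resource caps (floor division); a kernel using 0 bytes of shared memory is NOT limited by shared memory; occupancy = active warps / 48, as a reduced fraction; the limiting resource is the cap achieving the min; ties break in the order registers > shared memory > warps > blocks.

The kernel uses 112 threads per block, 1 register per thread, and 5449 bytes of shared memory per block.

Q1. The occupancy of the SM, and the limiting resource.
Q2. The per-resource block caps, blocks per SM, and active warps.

Answer: occupancy 2/3, limited by shared memory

registers: 128 blocks
shared memory: 8 blocks
warps: 12 blocks
blocks: 32 blocks

Answer: 8 blocks, 32 active warps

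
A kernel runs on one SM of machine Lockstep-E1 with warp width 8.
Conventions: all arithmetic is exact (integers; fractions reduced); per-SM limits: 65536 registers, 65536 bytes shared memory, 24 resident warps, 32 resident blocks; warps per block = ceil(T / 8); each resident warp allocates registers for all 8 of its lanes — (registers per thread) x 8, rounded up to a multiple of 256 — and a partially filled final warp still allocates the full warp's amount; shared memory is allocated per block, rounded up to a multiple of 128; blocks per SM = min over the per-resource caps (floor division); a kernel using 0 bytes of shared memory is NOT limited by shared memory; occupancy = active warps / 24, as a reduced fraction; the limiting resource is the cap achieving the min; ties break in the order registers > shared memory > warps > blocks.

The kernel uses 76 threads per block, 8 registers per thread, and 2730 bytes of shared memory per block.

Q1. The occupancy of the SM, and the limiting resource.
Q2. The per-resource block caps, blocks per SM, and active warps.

Answer: occupancy 5/6, limited by warps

registers: 25 blocks
shared memory: 23 blocks
warps: 2 blocks
blocks: 32 blocks

Answer: 2 blocks, 20 active warps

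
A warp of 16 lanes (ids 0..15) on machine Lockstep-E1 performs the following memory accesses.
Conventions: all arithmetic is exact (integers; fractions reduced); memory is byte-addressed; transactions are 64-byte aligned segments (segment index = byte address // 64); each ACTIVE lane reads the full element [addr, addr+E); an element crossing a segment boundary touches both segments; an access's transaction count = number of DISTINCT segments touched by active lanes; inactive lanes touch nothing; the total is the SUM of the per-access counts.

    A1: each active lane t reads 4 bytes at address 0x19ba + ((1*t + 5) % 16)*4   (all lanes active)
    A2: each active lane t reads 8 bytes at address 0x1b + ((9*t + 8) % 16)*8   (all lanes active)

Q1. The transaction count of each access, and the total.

A1: 2 transactions
A2: 3 transactions

Answer: 2,3; total 5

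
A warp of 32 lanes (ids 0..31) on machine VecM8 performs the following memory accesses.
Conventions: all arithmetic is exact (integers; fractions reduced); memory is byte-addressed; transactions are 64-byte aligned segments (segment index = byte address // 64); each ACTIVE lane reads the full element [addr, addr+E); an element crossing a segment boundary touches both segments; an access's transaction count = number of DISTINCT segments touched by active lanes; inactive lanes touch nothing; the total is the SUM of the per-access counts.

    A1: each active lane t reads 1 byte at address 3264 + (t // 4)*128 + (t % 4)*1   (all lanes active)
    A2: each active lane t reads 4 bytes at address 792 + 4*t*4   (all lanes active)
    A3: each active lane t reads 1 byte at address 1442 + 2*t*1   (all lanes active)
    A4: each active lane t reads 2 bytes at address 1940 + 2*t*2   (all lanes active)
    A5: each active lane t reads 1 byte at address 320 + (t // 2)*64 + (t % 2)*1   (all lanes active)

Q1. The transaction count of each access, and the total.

A1: 8 transactions
A2: 9 transactions
A3: 2 transactions
A4: 3 transactions
A5: 16 transactions

Answer: 8,9,2,3,16; total 38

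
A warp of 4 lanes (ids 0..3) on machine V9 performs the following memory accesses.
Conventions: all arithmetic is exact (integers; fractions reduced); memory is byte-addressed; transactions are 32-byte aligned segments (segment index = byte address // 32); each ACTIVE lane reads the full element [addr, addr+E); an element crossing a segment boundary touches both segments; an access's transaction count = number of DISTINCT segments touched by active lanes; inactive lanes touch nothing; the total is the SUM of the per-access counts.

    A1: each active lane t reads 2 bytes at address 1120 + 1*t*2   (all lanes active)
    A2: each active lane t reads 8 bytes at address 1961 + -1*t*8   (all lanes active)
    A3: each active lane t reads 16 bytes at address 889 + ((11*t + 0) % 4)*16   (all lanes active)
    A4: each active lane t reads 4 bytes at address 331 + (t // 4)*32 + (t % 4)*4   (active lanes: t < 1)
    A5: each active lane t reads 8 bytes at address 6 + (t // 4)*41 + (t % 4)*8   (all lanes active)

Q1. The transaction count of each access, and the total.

A1: 1 transaction
A2: 2 transactions
A3: 3 transactions
A4: 1 transaction
A5: 2 transactions

Answer: 1,2,3,1,2; total 9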